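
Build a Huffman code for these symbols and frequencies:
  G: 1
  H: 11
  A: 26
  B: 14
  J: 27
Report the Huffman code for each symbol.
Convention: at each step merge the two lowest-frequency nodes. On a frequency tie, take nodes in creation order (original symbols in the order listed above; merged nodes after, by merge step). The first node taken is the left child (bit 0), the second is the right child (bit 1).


Huffman tree construction:
Step 1: Merge G(1) + H(11) = 12
Step 2: Merge (G+H)(12) + B(14) = 26
Step 3: Merge A(26) + ((G+H)+B)(26) = 52
Step 4: Merge J(27) + (A+((G+H)+B))(52) = 79
Read each symbol's code off the tree from the root (left child = 0, right child = 1).

Codes:
  G: 1100 (length 4)
  H: 1101 (length 4)
  A: 10 (length 2)
  B: 111 (length 3)
  J: 0 (length 1)
Average code length: 169/79 = 2.1392 bits/symbol


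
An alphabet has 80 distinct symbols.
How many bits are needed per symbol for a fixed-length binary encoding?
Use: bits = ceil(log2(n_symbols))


log2(80) = 6.3219
Bracket: 2^6 = 64 < 80 <= 2^7 = 128
So ceil(log2(80)) = 7

bits = ceil(log2(80)) = ceil(6.3219) = 7 bits


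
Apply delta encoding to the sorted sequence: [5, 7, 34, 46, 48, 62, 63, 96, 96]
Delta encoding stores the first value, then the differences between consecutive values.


First value: 5
Deltas:
  7 - 5 = 2
  34 - 7 = 27
  46 - 34 = 12
  48 - 46 = 2
  62 - 48 = 14
  63 - 62 = 1
  96 - 63 = 33
  96 - 96 = 0


Delta encoded: [5, 2, 27, 12, 2, 14, 1, 33, 0]


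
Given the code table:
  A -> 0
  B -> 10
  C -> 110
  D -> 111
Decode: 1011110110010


Decoding:
10 -> B
111 -> D
10 -> B
110 -> C
0 -> A
10 -> B


Result: BDBCAB


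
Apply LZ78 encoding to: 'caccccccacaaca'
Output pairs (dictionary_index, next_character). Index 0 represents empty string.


LZ78 encoding steps:
Dictionary: {0: ''}
Step 1: w='' (idx 0), next='c' -> output (0, 'c'), add 'c' as idx 1
Step 2: w='' (idx 0), next='a' -> output (0, 'a'), add 'a' as idx 2
Step 3: w='c' (idx 1), next='c' -> output (1, 'c'), add 'cc' as idx 3
Step 4: w='cc' (idx 3), next='c' -> output (3, 'c'), add 'ccc' as idx 4
Step 5: w='c' (idx 1), next='a' -> output (1, 'a'), add 'ca' as idx 5
Step 6: w='ca' (idx 5), next='a' -> output (5, 'a'), add 'caa' as idx 6
Step 7: w='ca' (idx 5), end of input -> output (5, '')


Encoded: [(0, 'c'), (0, 'a'), (1, 'c'), (3, 'c'), (1, 'a'), (5, 'a'), (5, '')]


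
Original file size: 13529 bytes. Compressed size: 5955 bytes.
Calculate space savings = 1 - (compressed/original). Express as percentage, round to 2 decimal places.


ratio = compressed/original = 5955/13529 = 0.440166
savings = 1 - ratio = 1 - 0.440166 = 0.559834
as a percentage: 0.559834 * 100 = 55.98%

Space savings = 1 - 5955/13529 = 55.98%


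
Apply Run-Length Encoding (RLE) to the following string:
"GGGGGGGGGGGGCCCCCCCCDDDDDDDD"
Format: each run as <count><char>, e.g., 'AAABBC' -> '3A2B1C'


Scanning runs left to right:
  i=0: run of 'G' x 12 -> '12G'
  i=12: run of 'C' x 8 -> '8C'
  i=20: run of 'D' x 8 -> '8D'

RLE = 12G8C8D


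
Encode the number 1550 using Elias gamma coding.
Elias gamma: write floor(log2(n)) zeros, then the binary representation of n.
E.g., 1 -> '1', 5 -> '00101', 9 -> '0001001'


num_bits = floor(log2(1550)) + 1 = 11
leading_zeros = num_bits - 1 = 10
binary(1550) = 11000001110

Elias gamma(1550) = '0000000000' + '11000001110' = 000000000011000001110 (21 bits)


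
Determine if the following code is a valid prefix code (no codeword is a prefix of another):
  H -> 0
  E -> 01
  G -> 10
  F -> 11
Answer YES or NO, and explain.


Checking each pair (does one codeword prefix another?):
  H='0' vs E='01': prefix -- VIOLATION

NO -- this is NOT a valid prefix code. H (0) is a prefix of E (01).


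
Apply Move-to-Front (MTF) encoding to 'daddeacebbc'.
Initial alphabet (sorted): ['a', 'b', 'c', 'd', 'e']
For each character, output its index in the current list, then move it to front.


MTF encoding:
'd': index 3 in ['a', 'b', 'c', 'd', 'e'] -> ['d', 'a', 'b', 'c', 'e']
'a': index 1 in ['d', 'a', 'b', 'c', 'e'] -> ['a', 'd', 'b', 'c', 'e']
'd': index 1 in ['a', 'd', 'b', 'c', 'e'] -> ['d', 'a', 'b', 'c', 'e']
'd': index 0 in ['d', 'a', 'b', 'c', 'e'] -> ['d', 'a', 'b', 'c', 'e']
'e': index 4 in ['d', 'a', 'b', 'c', 'e'] -> ['e', 'd', 'a', 'b', 'c']
'a': index 2 in ['e', 'd', 'a', 'b', 'c'] -> ['a', 'e', 'd', 'b', 'c']
'c': index 4 in ['a', 'e', 'd', 'b', 'c'] -> ['c', 'a', 'e', 'd', 'b']
'e': index 2 in ['c', 'a', 'e', 'd', 'b'] -> ['e', 'c', 'a', 'd', 'b']
'b': index 4 in ['e', 'c', 'a', 'd', 'b'] -> ['b', 'e', 'c', 'a', 'd']
'b': index 0 in ['b', 'e', 'c', 'a', 'd'] -> ['b', 'e', 'c', 'a', 'd']
'c': index 2 in ['b', 'e', 'c', 'a', 'd'] -> ['c', 'b', 'e', 'a', 'd']


Output: [3, 1, 1, 0, 4, 2, 4, 2, 4, 0, 2]


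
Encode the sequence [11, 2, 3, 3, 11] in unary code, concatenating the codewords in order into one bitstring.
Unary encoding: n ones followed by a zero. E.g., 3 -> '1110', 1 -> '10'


Encode each number as n ones followed by a terminating 0:
  11 -> 111111111110 (12 bits)
  2 -> 110 (3 bits)
  3 -> 1110 (4 bits)
  3 -> 1110 (4 bits)
  11 -> 111111111110 (12 bits)
Total length = 12 + 3 + 4 + 4 + 12 = 35 bits.

Unary([11, 2, 3, 3, 11]) = 11111111111011011101110111111111110 (35 bits)


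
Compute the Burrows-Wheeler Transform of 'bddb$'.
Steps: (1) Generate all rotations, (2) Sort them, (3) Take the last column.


Rotations (sorted):
  0: $bddb -> last char: b
  1: b$bdd -> last char: d
  2: bddb$ -> last char: $
  3: db$bd -> last char: d
  4: ddb$b -> last char: b


BWT = bd$db


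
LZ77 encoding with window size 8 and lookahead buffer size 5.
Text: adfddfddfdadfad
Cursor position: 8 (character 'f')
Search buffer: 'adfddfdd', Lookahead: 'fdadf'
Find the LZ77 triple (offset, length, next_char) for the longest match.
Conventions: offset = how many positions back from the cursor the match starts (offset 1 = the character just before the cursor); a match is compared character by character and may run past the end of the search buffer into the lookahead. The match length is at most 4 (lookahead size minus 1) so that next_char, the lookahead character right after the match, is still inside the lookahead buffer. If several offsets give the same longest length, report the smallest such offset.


Try each offset into the search buffer:
  offset=1 (pos 7, char 'd'): match length 0
  offset=2 (pos 6, char 'd'): match length 0
  offset=3 (pos 5, char 'f'): match length 2
  offset=4 (pos 4, char 'd'): match length 0
  offset=5 (pos 3, char 'd'): match length 0
  offset=6 (pos 2, char 'f'): match length 2
  offset=7 (pos 1, char 'd'): match length 0
  offset=8 (pos 0, char 'a'): match length 0
Longest match has length 2, found at offsets 3, 6; take the smallest, offset 3.
next_char = character at position 8 + 2 = 10 -> 'a'

Best match: offset=3, length=2 (matching 'fd' starting at position 5)
LZ77 triple: (3, 2, 'a')


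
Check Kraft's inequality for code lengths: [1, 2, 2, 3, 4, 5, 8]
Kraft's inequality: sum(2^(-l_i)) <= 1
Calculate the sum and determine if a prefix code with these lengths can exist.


Sum = 2^(-1) + 2^(-2) + 2^(-2) + 2^(-3) + 2^(-4) + 2^(-5) + 2^(-8)
    = 0.5 + 0.25 + 0.25 + 0.125 + 0.0625 + 0.03125 + 0.00390625
    = 313/256 = 1.22265625
Since 1.22265625 > 1, Kraft's inequality is NOT satisfied.
A prefix code with these lengths CANNOT exist.

Kraft sum = 1.22265625. Not satisfied.


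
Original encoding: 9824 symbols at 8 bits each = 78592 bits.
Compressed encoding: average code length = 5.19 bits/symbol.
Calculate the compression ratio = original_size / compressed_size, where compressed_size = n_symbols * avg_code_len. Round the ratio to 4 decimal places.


original_size = n_symbols * orig_bits = 9824 * 8 = 78592 bits
compressed_size = n_symbols * avg_code_len = 9824 * 5.19 = 50986.56 bits
ratio = original_size / compressed_size = 78592 / 50986.56 = 1.5414

Compression ratio = 1.5414


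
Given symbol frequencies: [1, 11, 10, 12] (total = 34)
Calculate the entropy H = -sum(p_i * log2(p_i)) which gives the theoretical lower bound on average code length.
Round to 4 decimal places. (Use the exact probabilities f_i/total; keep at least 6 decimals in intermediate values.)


Per-symbol terms -p_i * log2(p_i) with p_i = f_i/34:
  p = 1/34 = 0.029412: log2(p) = -5.087463, -p*log2(p) = 0.149631
  p = 11/34 = 0.323529: log2(p) = -1.628031, -p*log2(p) = 0.526716
  p = 10/34 = 0.294118: log2(p) = -1.765535, -p*log2(p) = 0.519275
  p = 12/34 = 0.352941: log2(p) = -1.502500, -p*log2(p) = 0.530294
H = 0.149631 + 0.526716 + 0.519275 + 0.530294 = 1.725916

H = 1.7259 bits/symbol


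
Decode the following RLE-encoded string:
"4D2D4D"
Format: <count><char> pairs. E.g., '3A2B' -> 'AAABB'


Expanding each <count><char> pair:
  4D -> 'DDDD'
  2D -> 'DD'
  4D -> 'DDDD'

Decoded = DDDDDDDDDD


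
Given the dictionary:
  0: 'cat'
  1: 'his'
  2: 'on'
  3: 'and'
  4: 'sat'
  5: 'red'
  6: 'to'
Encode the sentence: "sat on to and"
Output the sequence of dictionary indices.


Look up each word in the dictionary:
  'sat' -> 4
  'on' -> 2
  'to' -> 6
  'and' -> 3

Encoded: [4, 2, 6, 3]


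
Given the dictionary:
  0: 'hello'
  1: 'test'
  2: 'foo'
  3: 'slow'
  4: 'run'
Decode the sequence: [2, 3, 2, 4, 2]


Look up each index in the dictionary:
  2 -> 'foo'
  3 -> 'slow'
  2 -> 'foo'
  4 -> 'run'
  2 -> 'foo'

Decoded: "foo slow foo run foo"


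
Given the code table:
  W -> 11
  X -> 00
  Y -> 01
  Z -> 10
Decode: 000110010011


Decoding:
00 -> X
01 -> Y
10 -> Z
01 -> Y
00 -> X
11 -> W


Result: XYZYXW


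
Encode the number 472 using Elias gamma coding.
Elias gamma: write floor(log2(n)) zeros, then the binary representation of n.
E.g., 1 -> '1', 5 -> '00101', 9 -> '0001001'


num_bits = floor(log2(472)) + 1 = 9
leading_zeros = num_bits - 1 = 8
binary(472) = 111011000

Elias gamma(472) = '00000000' + '111011000' = 00000000111011000 (17 bits)


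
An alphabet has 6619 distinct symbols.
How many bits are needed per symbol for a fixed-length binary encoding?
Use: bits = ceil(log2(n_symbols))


log2(6619) = 12.6924
Bracket: 2^12 = 4096 < 6619 <= 2^13 = 8192
So ceil(log2(6619)) = 13

bits = ceil(log2(6619)) = ceil(12.6924) = 13 bits


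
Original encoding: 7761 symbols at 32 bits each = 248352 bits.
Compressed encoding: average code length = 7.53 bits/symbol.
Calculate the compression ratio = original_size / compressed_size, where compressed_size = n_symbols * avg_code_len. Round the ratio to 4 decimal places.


original_size = n_symbols * orig_bits = 7761 * 32 = 248352 bits
compressed_size = n_symbols * avg_code_len = 7761 * 7.53 = 58440.33 bits
ratio = original_size / compressed_size = 248352 / 58440.33 = 4.2497

Compression ratio = 4.2497


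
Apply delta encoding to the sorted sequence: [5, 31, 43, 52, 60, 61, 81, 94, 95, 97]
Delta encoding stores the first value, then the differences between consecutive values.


First value: 5
Deltas:
  31 - 5 = 26
  43 - 31 = 12
  52 - 43 = 9
  60 - 52 = 8
  61 - 60 = 1
  81 - 61 = 20
  94 - 81 = 13
  95 - 94 = 1
  97 - 95 = 2


Delta encoded: [5, 26, 12, 9, 8, 1, 20, 13, 1, 2]


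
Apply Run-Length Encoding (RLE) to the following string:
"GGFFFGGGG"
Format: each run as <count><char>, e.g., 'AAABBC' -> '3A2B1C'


Scanning runs left to right:
  i=0: run of 'G' x 2 -> '2G'
  i=2: run of 'F' x 3 -> '3F'
  i=5: run of 'G' x 4 -> '4G'

RLE = 2G3F4G


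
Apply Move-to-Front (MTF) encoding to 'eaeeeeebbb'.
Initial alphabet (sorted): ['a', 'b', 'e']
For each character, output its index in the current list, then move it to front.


MTF encoding:
'e': index 2 in ['a', 'b', 'e'] -> ['e', 'a', 'b']
'a': index 1 in ['e', 'a', 'b'] -> ['a', 'e', 'b']
'e': index 1 in ['a', 'e', 'b'] -> ['e', 'a', 'b']
'e': index 0 in ['e', 'a', 'b'] -> ['e', 'a', 'b']
'e': index 0 in ['e', 'a', 'b'] -> ['e', 'a', 'b']
'e': index 0 in ['e', 'a', 'b'] -> ['e', 'a', 'b']
'e': index 0 in ['e', 'a', 'b'] -> ['e', 'a', 'b']
'b': index 2 in ['e', 'a', 'b'] -> ['b', 'e', 'a']
'b': index 0 in ['b', 'e', 'a'] -> ['b', 'e', 'a']
'b': index 0 in ['b', 'e', 'a'] -> ['b', 'e', 'a']


Output: [2, 1, 1, 0, 0, 0, 0, 2, 0, 0]


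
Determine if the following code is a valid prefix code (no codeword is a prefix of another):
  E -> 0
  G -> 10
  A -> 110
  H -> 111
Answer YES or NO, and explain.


Checking each pair (does one codeword prefix another?):
  E='0' vs G='10': no prefix
  E='0' vs A='110': no prefix
  E='0' vs H='111': no prefix
  G='10' vs E='0': no prefix
  G='10' vs A='110': no prefix
  G='10' vs H='111': no prefix
  A='110' vs E='0': no prefix
  A='110' vs G='10': no prefix
  A='110' vs H='111': no prefix
  H='111' vs E='0': no prefix
  H='111' vs G='10': no prefix
  H='111' vs A='110': no prefix
No violation found over all pairs.

YES -- this is a valid prefix code. No codeword is a prefix of any other codeword.


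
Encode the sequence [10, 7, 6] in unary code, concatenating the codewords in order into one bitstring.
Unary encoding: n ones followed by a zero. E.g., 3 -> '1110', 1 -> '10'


Encode each number as n ones followed by a terminating 0:
  10 -> 11111111110 (11 bits)
  7 -> 11111110 (8 bits)
  6 -> 1111110 (7 bits)
Total length = 11 + 8 + 7 = 26 bits.

Unary([10, 7, 6]) = 11111111110111111101111110 (26 bits)


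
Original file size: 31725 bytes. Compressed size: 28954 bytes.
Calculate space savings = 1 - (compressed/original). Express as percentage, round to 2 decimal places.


ratio = compressed/original = 28954/31725 = 0.912656
savings = 1 - ratio = 1 - 0.912656 = 0.087344
as a percentage: 0.087344 * 100 = 8.73%

Space savings = 1 - 28954/31725 = 8.73%


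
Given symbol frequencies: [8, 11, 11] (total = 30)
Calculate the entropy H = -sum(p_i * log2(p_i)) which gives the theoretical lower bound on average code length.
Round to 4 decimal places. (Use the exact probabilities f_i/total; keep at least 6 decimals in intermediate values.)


Per-symbol terms -p_i * log2(p_i) with p_i = f_i/30:
  p = 8/30 = 0.266667: log2(p) = -1.906891, -p*log2(p) = 0.508504
  p = 11/30 = 0.366667: log2(p) = -1.447459, -p*log2(p) = 0.530735
  p = 11/30 = 0.366667: log2(p) = -1.447459, -p*log2(p) = 0.530735
H = 0.508504 + 0.530735 + 0.530735 = 1.569974

H = 1.57 bits/symbol


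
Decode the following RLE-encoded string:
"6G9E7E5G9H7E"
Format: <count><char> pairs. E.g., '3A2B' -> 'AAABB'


Expanding each <count><char> pair:
  6G -> 'GGGGGG'
  9E -> 'EEEEEEEEE'
  7E -> 'EEEEEEE'
  5G -> 'GGGGG'
  9H -> 'HHHHHHHHH'
  7E -> 'EEEEEEE'

Decoded = GGGGGGEEEEEEEEEEEEEEEEGGGGGHHHHHHHHHEEEEEEE


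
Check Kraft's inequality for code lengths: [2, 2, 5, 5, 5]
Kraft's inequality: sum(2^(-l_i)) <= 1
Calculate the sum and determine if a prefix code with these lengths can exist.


Sum = 2^(-2) + 2^(-2) + 2^(-5) + 2^(-5) + 2^(-5)
    = 0.25 + 0.25 + 0.03125 + 0.03125 + 0.03125
    = 19/32 = 0.59375
Since 0.59375 <= 1, Kraft's inequality IS satisfied.
A prefix code with these lengths CAN exist.

Kraft sum = 0.59375. Satisfied.


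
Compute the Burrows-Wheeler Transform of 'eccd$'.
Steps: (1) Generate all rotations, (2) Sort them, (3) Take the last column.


Rotations (sorted):
  0: $eccd -> last char: d
  1: ccd$e -> last char: e
  2: cd$ec -> last char: c
  3: d$ecc -> last char: c
  4: eccd$ -> last char: $


BWT = decc$


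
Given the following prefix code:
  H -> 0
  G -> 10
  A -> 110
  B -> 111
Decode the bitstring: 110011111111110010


Decoding step by step:
Bits 110 -> A
Bits 0 -> H
Bits 111 -> B
Bits 111 -> B
Bits 111 -> B
Bits 10 -> G
Bits 0 -> H
Bits 10 -> G


Decoded message: AHBBBGHG


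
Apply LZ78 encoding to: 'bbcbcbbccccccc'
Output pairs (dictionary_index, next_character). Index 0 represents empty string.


LZ78 encoding steps:
Dictionary: {0: ''}
Step 1: w='' (idx 0), next='b' -> output (0, 'b'), add 'b' as idx 1
Step 2: w='b' (idx 1), next='c' -> output (1, 'c'), add 'bc' as idx 2
Step 3: w='bc' (idx 2), next='b' -> output (2, 'b'), add 'bcb' as idx 3
Step 4: w='bc' (idx 2), next='c' -> output (2, 'c'), add 'bcc' as idx 4
Step 5: w='' (idx 0), next='c' -> output (0, 'c'), add 'c' as idx 5
Step 6: w='c' (idx 5), next='c' -> output (5, 'c'), add 'cc' as idx 6
Step 7: w='cc' (idx 6), end of input -> output (6, '')


Encoded: [(0, 'b'), (1, 'c'), (2, 'b'), (2, 'c'), (0, 'c'), (5, 'c'), (6, '')]


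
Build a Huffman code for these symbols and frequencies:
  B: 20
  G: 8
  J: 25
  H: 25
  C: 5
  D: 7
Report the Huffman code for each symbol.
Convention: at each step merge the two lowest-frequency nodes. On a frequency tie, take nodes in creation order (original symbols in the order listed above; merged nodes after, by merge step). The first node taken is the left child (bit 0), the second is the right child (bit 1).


Huffman tree construction:
Step 1: Merge C(5) + D(7) = 12
Step 2: Merge G(8) + (C+D)(12) = 20
Step 3: Merge B(20) + (G+(C+D))(20) = 40
Step 4: Merge J(25) + H(25) = 50
Step 5: Merge (B+(G+(C+D)))(40) + (J+H)(50) = 90
Read each symbol's code off the tree from the root (left child = 0, right child = 1).

Codes:
  B: 00 (length 2)
  G: 010 (length 3)
  J: 10 (length 2)
  H: 11 (length 2)
  C: 0110 (length 4)
  D: 0111 (length 4)
Average code length: 212/90 = 2.3556 bits/symbol


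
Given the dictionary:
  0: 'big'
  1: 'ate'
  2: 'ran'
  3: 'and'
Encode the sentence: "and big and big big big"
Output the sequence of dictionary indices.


Look up each word in the dictionary:
  'and' -> 3
  'big' -> 0
  'and' -> 3
  'big' -> 0
  'big' -> 0
  'big' -> 0

Encoded: [3, 0, 3, 0, 0, 0]


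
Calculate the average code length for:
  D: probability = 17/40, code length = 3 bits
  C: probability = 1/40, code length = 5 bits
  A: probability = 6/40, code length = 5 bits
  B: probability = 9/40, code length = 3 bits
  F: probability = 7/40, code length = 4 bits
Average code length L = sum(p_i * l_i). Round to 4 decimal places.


Weighted contributions p_i * l_i:
  D: (17/40) * 3 = 51/40
  C: (1/40) * 5 = 5/40
  A: (6/40) * 5 = 30/40
  B: (9/40) * 3 = 27/40
  F: (7/40) * 4 = 28/40
Sum = (51 + 5 + 30 + 27 + 28)/40 = 141/40

L = 141/40 = 3.5250 bits/symbol


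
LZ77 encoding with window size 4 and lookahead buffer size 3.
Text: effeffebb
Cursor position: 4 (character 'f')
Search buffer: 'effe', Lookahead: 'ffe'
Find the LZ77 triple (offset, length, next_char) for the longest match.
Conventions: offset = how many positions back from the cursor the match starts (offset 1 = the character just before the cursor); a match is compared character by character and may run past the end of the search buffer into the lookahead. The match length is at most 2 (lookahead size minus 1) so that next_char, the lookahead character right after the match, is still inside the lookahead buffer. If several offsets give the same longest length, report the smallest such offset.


Try each offset into the search buffer:
  offset=1 (pos 3, char 'e'): match length 0
  offset=2 (pos 2, char 'f'): match length 1
  offset=3 (pos 1, char 'f'): match length 2
  offset=4 (pos 0, char 'e'): match length 0
Longest match has length 2 at offset 3.
next_char = character at position 4 + 2 = 6 -> 'e'

Best match: offset=3, length=2 (matching 'ff' starting at position 1)
LZ77 triple: (3, 2, 'e')


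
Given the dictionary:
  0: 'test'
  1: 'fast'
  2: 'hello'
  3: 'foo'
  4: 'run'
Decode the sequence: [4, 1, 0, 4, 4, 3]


Look up each index in the dictionary:
  4 -> 'run'
  1 -> 'fast'
  0 -> 'test'
  4 -> 'run'
  4 -> 'run'
  3 -> 'foo'

Decoded: "run fast test run run foo"


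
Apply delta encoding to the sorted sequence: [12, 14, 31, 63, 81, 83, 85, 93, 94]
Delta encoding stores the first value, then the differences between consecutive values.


First value: 12
Deltas:
  14 - 12 = 2
  31 - 14 = 17
  63 - 31 = 32
  81 - 63 = 18
  83 - 81 = 2
  85 - 83 = 2
  93 - 85 = 8
  94 - 93 = 1


Delta encoded: [12, 2, 17, 32, 18, 2, 2, 8, 1]


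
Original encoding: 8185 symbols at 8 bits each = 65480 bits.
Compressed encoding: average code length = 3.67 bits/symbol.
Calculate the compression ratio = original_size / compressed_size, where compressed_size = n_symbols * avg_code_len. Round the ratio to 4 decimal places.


original_size = n_symbols * orig_bits = 8185 * 8 = 65480 bits
compressed_size = n_symbols * avg_code_len = 8185 * 3.67 = 30038.95 bits
ratio = original_size / compressed_size = 65480 / 30038.95 = 2.1798

Compression ratio = 2.1798


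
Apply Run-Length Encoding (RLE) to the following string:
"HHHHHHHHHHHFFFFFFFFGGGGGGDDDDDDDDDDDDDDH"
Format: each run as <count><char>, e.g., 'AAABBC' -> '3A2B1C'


Scanning runs left to right:
  i=0: run of 'H' x 11 -> '11H'
  i=11: run of 'F' x 8 -> '8F'
  i=19: run of 'G' x 6 -> '6G'
  i=25: run of 'D' x 14 -> '14D'
  i=39: run of 'H' x 1 -> '1H'

RLE = 11H8F6G14D1H


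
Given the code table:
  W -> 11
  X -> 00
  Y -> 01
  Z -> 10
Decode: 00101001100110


Decoding:
00 -> X
10 -> Z
10 -> Z
01 -> Y
10 -> Z
01 -> Y
10 -> Z


Result: XZZYZYZ


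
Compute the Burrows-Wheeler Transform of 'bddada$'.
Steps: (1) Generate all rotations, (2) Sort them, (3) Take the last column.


Rotations (sorted):
  0: $bddada -> last char: a
  1: a$bddad -> last char: d
  2: ada$bdd -> last char: d
  3: bddada$ -> last char: $
  4: da$bdda -> last char: a
  5: dada$bd -> last char: d
  6: ddada$b -> last char: b


BWT = add$adb


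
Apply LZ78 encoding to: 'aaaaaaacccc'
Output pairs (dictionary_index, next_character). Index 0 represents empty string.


LZ78 encoding steps:
Dictionary: {0: ''}
Step 1: w='' (idx 0), next='a' -> output (0, 'a'), add 'a' as idx 1
Step 2: w='a' (idx 1), next='a' -> output (1, 'a'), add 'aa' as idx 2
Step 3: w='aa' (idx 2), next='a' -> output (2, 'a'), add 'aaa' as idx 3
Step 4: w='a' (idx 1), next='c' -> output (1, 'c'), add 'ac' as idx 4
Step 5: w='' (idx 0), next='c' -> output (0, 'c'), add 'c' as idx 5
Step 6: w='c' (idx 5), next='c' -> output (5, 'c'), add 'cc' as idx 6


Encoded: [(0, 'a'), (1, 'a'), (2, 'a'), (1, 'c'), (0, 'c'), (5, 'c')]


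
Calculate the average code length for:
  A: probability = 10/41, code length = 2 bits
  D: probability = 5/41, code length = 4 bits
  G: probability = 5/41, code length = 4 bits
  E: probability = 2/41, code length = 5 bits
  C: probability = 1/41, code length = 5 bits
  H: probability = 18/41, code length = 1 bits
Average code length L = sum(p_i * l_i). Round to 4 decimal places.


Weighted contributions p_i * l_i:
  A: (10/41) * 2 = 20/41
  D: (5/41) * 4 = 20/41
  G: (5/41) * 4 = 20/41
  E: (2/41) * 5 = 10/41
  C: (1/41) * 5 = 5/41
  H: (18/41) * 1 = 18/41
Sum = (20 + 20 + 20 + 10 + 5 + 18)/41 = 93/41

L = 93/41 = 2.2683 bits/symbol


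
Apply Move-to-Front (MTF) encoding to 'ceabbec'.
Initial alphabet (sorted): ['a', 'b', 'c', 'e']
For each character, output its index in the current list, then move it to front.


MTF encoding:
'c': index 2 in ['a', 'b', 'c', 'e'] -> ['c', 'a', 'b', 'e']
'e': index 3 in ['c', 'a', 'b', 'e'] -> ['e', 'c', 'a', 'b']
'a': index 2 in ['e', 'c', 'a', 'b'] -> ['a', 'e', 'c', 'b']
'b': index 3 in ['a', 'e', 'c', 'b'] -> ['b', 'a', 'e', 'c']
'b': index 0 in ['b', 'a', 'e', 'c'] -> ['b', 'a', 'e', 'c']
'e': index 2 in ['b', 'a', 'e', 'c'] -> ['e', 'b', 'a', 'c']
'c': index 3 in ['e', 'b', 'a', 'c'] -> ['c', 'e', 'b', 'a']


Output: [2, 3, 2, 3, 0, 2, 3]


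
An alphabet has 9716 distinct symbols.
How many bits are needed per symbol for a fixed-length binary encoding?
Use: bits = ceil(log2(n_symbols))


log2(9716) = 13.2461
Bracket: 2^13 = 8192 < 9716 <= 2^14 = 16384
So ceil(log2(9716)) = 14

bits = ceil(log2(9716)) = ceil(13.2461) = 14 bits


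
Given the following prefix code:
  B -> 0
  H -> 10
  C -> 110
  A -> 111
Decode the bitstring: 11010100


Decoding step by step:
Bits 110 -> C
Bits 10 -> H
Bits 10 -> H
Bits 0 -> B


Decoded message: CHHB


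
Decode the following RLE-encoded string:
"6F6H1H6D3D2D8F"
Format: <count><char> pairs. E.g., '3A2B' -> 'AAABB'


Expanding each <count><char> pair:
  6F -> 'FFFFFF'
  6H -> 'HHHHHH'
  1H -> 'H'
  6D -> 'DDDDDD'
  3D -> 'DDD'
  2D -> 'DD'
  8F -> 'FFFFFFFF'

Decoded = FFFFFFHHHHHHHDDDDDDDDDDDFFFFFFFF


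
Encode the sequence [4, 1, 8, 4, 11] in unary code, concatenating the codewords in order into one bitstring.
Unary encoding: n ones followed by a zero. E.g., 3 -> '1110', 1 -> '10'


Encode each number as n ones followed by a terminating 0:
  4 -> 11110 (5 bits)
  1 -> 10 (2 bits)
  8 -> 111111110 (9 bits)
  4 -> 11110 (5 bits)
  11 -> 111111111110 (12 bits)
Total length = 5 + 2 + 9 + 5 + 12 = 33 bits.

Unary([4, 1, 8, 4, 11]) = 111101011111111011110111111111110 (33 bits)


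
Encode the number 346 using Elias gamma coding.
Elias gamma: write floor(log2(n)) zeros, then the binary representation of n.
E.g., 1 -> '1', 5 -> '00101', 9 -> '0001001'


num_bits = floor(log2(346)) + 1 = 9
leading_zeros = num_bits - 1 = 8
binary(346) = 101011010

Elias gamma(346) = '00000000' + '101011010' = 00000000101011010 (17 bits)


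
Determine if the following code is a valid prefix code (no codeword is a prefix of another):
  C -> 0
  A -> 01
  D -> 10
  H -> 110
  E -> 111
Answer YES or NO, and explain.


Checking each pair (does one codeword prefix another?):
  C='0' vs A='01': prefix -- VIOLATION

NO -- this is NOT a valid prefix code. C (0) is a prefix of A (01).


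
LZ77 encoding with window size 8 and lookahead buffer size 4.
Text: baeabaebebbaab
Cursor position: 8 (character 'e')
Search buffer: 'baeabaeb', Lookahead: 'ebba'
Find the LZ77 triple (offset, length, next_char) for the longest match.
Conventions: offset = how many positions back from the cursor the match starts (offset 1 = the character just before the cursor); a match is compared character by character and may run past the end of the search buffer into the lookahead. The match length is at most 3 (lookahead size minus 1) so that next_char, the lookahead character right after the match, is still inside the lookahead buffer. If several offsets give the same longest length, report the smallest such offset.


Try each offset into the search buffer:
  offset=1 (pos 7, char 'b'): match length 0
  offset=2 (pos 6, char 'e'): match length 2
  offset=3 (pos 5, char 'a'): match length 0
  offset=4 (pos 4, char 'b'): match length 0
  offset=5 (pos 3, char 'a'): match length 0
  offset=6 (pos 2, char 'e'): match length 1
  offset=7 (pos 1, char 'a'): match length 0
  offset=8 (pos 0, char 'b'): match length 0
Longest match has length 2 at offset 2.
next_char = character at position 8 + 2 = 10 -> 'b'

Best match: offset=2, length=2 (matching 'eb' starting at position 6)
LZ77 triple: (2, 2, 'b')


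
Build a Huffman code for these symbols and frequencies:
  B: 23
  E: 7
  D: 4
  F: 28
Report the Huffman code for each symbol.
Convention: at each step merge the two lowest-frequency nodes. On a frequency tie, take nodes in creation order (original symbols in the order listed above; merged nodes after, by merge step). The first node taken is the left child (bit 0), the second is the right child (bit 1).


Huffman tree construction:
Step 1: Merge D(4) + E(7) = 11
Step 2: Merge (D+E)(11) + B(23) = 34
Step 3: Merge F(28) + ((D+E)+B)(34) = 62
Read each symbol's code off the tree from the root (left child = 0, right child = 1).

Codes:
  B: 11 (length 2)
  E: 101 (length 3)
  D: 100 (length 3)
  F: 0 (length 1)
Average code length: 107/62 = 1.7258 bits/symbol


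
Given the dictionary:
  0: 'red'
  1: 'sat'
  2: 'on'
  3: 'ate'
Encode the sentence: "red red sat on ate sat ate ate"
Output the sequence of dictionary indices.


Look up each word in the dictionary:
  'red' -> 0
  'red' -> 0
  'sat' -> 1
  'on' -> 2
  'ate' -> 3
  'sat' -> 1
  'ate' -> 3
  'ate' -> 3

Encoded: [0, 0, 1, 2, 3, 1, 3, 3]


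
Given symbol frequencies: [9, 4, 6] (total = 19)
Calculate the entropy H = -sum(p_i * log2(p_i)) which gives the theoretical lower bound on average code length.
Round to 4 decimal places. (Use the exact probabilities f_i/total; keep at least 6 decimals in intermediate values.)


Per-symbol terms -p_i * log2(p_i) with p_i = f_i/19:
  p = 9/19 = 0.473684: log2(p) = -1.078003, -p*log2(p) = 0.510633
  p = 4/19 = 0.210526: log2(p) = -2.247928, -p*log2(p) = 0.473248
  p = 6/19 = 0.315789: log2(p) = -1.662965, -p*log2(p) = 0.525147
H = 0.510633 + 0.473248 + 0.525147 = 1.509028

H = 1.509 bits/symbol


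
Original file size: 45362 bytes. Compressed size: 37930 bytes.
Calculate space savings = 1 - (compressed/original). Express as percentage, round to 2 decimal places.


ratio = compressed/original = 37930/45362 = 0.836162
savings = 1 - ratio = 1 - 0.836162 = 0.163838
as a percentage: 0.163838 * 100 = 16.38%

Space savings = 1 - 37930/45362 = 16.38%


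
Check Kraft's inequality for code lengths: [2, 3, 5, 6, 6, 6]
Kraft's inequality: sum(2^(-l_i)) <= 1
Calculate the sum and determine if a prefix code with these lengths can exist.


Sum = 2^(-2) + 2^(-3) + 2^(-5) + 2^(-6) + 2^(-6) + 2^(-6)
    = 0.25 + 0.125 + 0.03125 + 0.015625 + 0.015625 + 0.015625
    = 29/64 = 0.453125
Since 0.453125 <= 1, Kraft's inequality IS satisfied.
A prefix code with these lengths CAN exist.

Kraft sum = 0.453125. Satisfied.


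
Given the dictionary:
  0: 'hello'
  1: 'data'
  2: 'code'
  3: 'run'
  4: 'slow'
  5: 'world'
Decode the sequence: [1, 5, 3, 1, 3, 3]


Look up each index in the dictionary:
  1 -> 'data'
  5 -> 'world'
  3 -> 'run'
  1 -> 'data'
  3 -> 'run'
  3 -> 'run'

Decoded: "data world run data run run"


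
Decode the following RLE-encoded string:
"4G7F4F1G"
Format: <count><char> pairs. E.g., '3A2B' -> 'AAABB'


Expanding each <count><char> pair:
  4G -> 'GGGG'
  7F -> 'FFFFFFF'
  4F -> 'FFFF'
  1G -> 'G'

Decoded = GGGGFFFFFFFFFFFG


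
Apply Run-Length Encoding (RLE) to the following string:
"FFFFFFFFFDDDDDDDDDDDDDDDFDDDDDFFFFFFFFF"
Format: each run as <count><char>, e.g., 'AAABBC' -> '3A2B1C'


Scanning runs left to right:
  i=0: run of 'F' x 9 -> '9F'
  i=9: run of 'D' x 15 -> '15D'
  i=24: run of 'F' x 1 -> '1F'
  i=25: run of 'D' x 5 -> '5D'
  i=30: run of 'F' x 9 -> '9F'

RLE = 9F15D1F5D9F


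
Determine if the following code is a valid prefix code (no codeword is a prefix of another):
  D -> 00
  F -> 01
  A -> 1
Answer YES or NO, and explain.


Checking each pair (does one codeword prefix another?):
  D='00' vs F='01': no prefix
  D='00' vs A='1': no prefix
  F='01' vs D='00': no prefix
  F='01' vs A='1': no prefix
  A='1' vs D='00': no prefix
  A='1' vs F='01': no prefix
No violation found over all pairs.

YES -- this is a valid prefix code. No codeword is a prefix of any other codeword.


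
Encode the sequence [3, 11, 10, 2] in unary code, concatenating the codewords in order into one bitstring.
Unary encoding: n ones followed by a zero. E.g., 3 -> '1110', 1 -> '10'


Encode each number as n ones followed by a terminating 0:
  3 -> 1110 (4 bits)
  11 -> 111111111110 (12 bits)
  10 -> 11111111110 (11 bits)
  2 -> 110 (3 bits)
Total length = 4 + 12 + 11 + 3 = 30 bits.

Unary([3, 11, 10, 2]) = 111011111111111011111111110110 (30 bits)


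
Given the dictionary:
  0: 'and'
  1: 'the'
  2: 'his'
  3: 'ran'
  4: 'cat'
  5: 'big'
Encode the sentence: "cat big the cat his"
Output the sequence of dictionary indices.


Look up each word in the dictionary:
  'cat' -> 4
  'big' -> 5
  'the' -> 1
  'cat' -> 4
  'his' -> 2

Encoded: [4, 5, 1, 4, 2]


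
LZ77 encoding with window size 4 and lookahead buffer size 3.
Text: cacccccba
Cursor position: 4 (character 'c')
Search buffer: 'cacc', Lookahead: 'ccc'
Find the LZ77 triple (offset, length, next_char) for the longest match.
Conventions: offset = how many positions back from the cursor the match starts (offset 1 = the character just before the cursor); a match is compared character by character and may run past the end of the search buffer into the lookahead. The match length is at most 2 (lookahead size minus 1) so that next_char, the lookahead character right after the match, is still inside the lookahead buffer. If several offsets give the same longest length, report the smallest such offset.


Try each offset into the search buffer:
  offset=1 (pos 3, char 'c'): match length 2
  offset=2 (pos 2, char 'c'): match length 2
  offset=3 (pos 1, char 'a'): match length 0
  offset=4 (pos 0, char 'c'): match length 1
Longest match has length 2, found at offsets 1, 2; take the smallest, offset 1.
next_char = character at position 4 + 2 = 6 -> 'c'

Best match: offset=1, length=2 (matching 'cc' starting at position 3)
LZ77 triple: (1, 2, 'c')


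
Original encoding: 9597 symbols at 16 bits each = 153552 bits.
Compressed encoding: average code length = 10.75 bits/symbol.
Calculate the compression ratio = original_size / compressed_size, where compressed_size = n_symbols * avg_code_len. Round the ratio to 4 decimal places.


original_size = n_symbols * orig_bits = 9597 * 16 = 153552 bits
compressed_size = n_symbols * avg_code_len = 9597 * 10.75 = 103167.75 bits
ratio = original_size / compressed_size = 153552 / 103167.75 = 1.4884

Compression ratio = 1.4884


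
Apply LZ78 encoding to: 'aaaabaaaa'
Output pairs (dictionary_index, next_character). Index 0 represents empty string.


LZ78 encoding steps:
Dictionary: {0: ''}
Step 1: w='' (idx 0), next='a' -> output (0, 'a'), add 'a' as idx 1
Step 2: w='a' (idx 1), next='a' -> output (1, 'a'), add 'aa' as idx 2
Step 3: w='a' (idx 1), next='b' -> output (1, 'b'), add 'ab' as idx 3
Step 4: w='aa' (idx 2), next='a' -> output (2, 'a'), add 'aaa' as idx 4
Step 5: w='a' (idx 1), end of input -> output (1, '')


Encoded: [(0, 'a'), (1, 'a'), (1, 'b'), (2, 'a'), (1, '')]


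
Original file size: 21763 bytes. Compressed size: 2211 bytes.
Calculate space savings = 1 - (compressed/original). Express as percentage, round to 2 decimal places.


ratio = compressed/original = 2211/21763 = 0.101594
savings = 1 - ratio = 1 - 0.101594 = 0.898406
as a percentage: 0.898406 * 100 = 89.84%

Space savings = 1 - 2211/21763 = 89.84%


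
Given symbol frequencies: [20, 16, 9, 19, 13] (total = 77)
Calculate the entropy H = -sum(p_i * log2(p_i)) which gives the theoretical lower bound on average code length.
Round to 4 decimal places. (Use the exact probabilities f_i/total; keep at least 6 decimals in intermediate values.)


Per-symbol terms -p_i * log2(p_i) with p_i = f_i/77:
  p = 20/77 = 0.259740: log2(p) = -1.944858, -p*log2(p) = 0.505158
  p = 16/77 = 0.207792: log2(p) = -2.266787, -p*log2(p) = 0.471021
  p = 9/77 = 0.116883: log2(p) = -3.096862, -p*log2(p) = 0.361971
  p = 19/77 = 0.246753: log2(p) = -2.018859, -p*log2(p) = 0.498160
  p = 13/77 = 0.168831: log2(p) = -2.566347, -p*log2(p) = 0.433279
H = 0.505158 + 0.471021 + 0.361971 + 0.498160 + 0.433279 = 2.269589

H = 2.2696 bits/symbol


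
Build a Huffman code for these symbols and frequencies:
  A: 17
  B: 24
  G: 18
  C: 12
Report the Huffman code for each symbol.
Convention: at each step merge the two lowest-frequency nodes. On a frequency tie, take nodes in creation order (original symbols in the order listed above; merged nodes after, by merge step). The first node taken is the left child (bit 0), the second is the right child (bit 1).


Huffman tree construction:
Step 1: Merge C(12) + A(17) = 29
Step 2: Merge G(18) + B(24) = 42
Step 3: Merge (C+A)(29) + (G+B)(42) = 71
Read each symbol's code off the tree from the root (left child = 0, right child = 1).

Codes:
  A: 01 (length 2)
  B: 11 (length 2)
  G: 10 (length 2)
  C: 00 (length 2)
Average code length: 142/71 = 2.0000 bits/symbol


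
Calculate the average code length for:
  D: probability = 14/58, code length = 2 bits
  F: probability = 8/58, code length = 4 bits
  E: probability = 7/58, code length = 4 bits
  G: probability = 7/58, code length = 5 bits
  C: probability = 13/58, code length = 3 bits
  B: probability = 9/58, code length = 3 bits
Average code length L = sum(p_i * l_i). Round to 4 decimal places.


Weighted contributions p_i * l_i:
  D: (14/58) * 2 = 28/58
  F: (8/58) * 4 = 32/58
  E: (7/58) * 4 = 28/58
  G: (7/58) * 5 = 35/58
  C: (13/58) * 3 = 39/58
  B: (9/58) * 3 = 27/58
Sum = (28 + 32 + 28 + 35 + 39 + 27)/58 = 189/58

L = 189/58 = 3.2586 bits/symbol


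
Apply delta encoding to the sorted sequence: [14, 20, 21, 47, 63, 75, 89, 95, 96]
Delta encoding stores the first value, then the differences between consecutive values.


First value: 14
Deltas:
  20 - 14 = 6
  21 - 20 = 1
  47 - 21 = 26
  63 - 47 = 16
  75 - 63 = 12
  89 - 75 = 14
  95 - 89 = 6
  96 - 95 = 1


Delta encoded: [14, 6, 1, 26, 16, 12, 14, 6, 1]


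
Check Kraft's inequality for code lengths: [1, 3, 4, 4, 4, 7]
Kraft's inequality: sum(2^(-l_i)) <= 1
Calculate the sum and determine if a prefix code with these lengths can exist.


Sum = 2^(-1) + 2^(-3) + 2^(-4) + 2^(-4) + 2^(-4) + 2^(-7)
    = 0.5 + 0.125 + 0.0625 + 0.0625 + 0.0625 + 0.0078125
    = 105/128 = 0.8203125
Since 0.8203125 <= 1, Kraft's inequality IS satisfied.
A prefix code with these lengths CAN exist.

Kraft sum = 0.8203125. Satisfied.


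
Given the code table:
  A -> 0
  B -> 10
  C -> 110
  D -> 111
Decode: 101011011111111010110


Decoding:
10 -> B
10 -> B
110 -> C
111 -> D
111 -> D
110 -> C
10 -> B
110 -> C


Result: BBCDDCBC


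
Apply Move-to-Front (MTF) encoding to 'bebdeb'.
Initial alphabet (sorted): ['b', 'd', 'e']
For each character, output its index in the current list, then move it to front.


MTF encoding:
'b': index 0 in ['b', 'd', 'e'] -> ['b', 'd', 'e']
'e': index 2 in ['b', 'd', 'e'] -> ['e', 'b', 'd']
'b': index 1 in ['e', 'b', 'd'] -> ['b', 'e', 'd']
'd': index 2 in ['b', 'e', 'd'] -> ['d', 'b', 'e']
'e': index 2 in ['d', 'b', 'e'] -> ['e', 'd', 'b']
'b': index 2 in ['e', 'd', 'b'] -> ['b', 'e', 'd']


Output: [0, 2, 1, 2, 2, 2]


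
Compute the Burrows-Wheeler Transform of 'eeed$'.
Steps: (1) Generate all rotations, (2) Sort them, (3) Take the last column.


Rotations (sorted):
  0: $eeed -> last char: d
  1: d$eee -> last char: e
  2: ed$ee -> last char: e
  3: eed$e -> last char: e
  4: eeed$ -> last char: $


BWT = deee$


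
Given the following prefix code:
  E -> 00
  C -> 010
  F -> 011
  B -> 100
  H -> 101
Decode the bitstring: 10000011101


Decoding step by step:
Bits 100 -> B
Bits 00 -> E
Bits 011 -> F
Bits 101 -> H


Decoded message: BEFH


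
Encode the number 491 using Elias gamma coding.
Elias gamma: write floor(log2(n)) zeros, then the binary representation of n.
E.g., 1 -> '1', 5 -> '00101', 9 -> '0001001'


num_bits = floor(log2(491)) + 1 = 9
leading_zeros = num_bits - 1 = 8
binary(491) = 111101011

Elias gamma(491) = '00000000' + '111101011' = 00000000111101011 (17 bits)


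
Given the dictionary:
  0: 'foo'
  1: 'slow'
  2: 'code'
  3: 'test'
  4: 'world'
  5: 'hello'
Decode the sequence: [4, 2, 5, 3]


Look up each index in the dictionary:
  4 -> 'world'
  2 -> 'code'
  5 -> 'hello'
  3 -> 'test'

Decoded: "world code hello test"


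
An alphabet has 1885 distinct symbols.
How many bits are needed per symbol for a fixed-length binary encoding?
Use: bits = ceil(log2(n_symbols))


log2(1885) = 10.8803
Bracket: 2^10 = 1024 < 1885 <= 2^11 = 2048
So ceil(log2(1885)) = 11

bits = ceil(log2(1885)) = ceil(10.8803) = 11 bits


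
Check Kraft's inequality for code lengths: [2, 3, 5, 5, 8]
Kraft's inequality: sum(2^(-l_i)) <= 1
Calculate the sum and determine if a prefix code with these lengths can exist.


Sum = 2^(-2) + 2^(-3) + 2^(-5) + 2^(-5) + 2^(-8)
    = 0.25 + 0.125 + 0.03125 + 0.03125 + 0.00390625
    = 113/256 = 0.44140625
Since 0.44140625 <= 1, Kraft's inequality IS satisfied.
A prefix code with these lengths CAN exist.

Kraft sum = 0.44140625. Satisfied.


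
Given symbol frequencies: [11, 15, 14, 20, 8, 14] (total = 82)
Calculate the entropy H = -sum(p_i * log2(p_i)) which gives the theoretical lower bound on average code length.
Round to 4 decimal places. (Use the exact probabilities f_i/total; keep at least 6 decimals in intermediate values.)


Per-symbol terms -p_i * log2(p_i) with p_i = f_i/82:
  p = 11/82 = 0.134146: log2(p) = -2.898120, -p*log2(p) = 0.388772
  p = 15/82 = 0.182927: log2(p) = -2.450661, -p*log2(p) = 0.448292
  p = 14/82 = 0.170732: log2(p) = -2.550197, -p*log2(p) = 0.435400
  p = 20/82 = 0.243902: log2(p) = -2.035624, -p*log2(p) = 0.496494
  p = 8/82 = 0.097561: log2(p) = -3.357552, -p*log2(p) = 0.327566
  p = 14/82 = 0.170732: log2(p) = -2.550197, -p*log2(p) = 0.435400
H = 0.388772 + 0.448292 + 0.435400 + 0.496494 + 0.327566 + 0.435400 = 2.531924

H = 2.5319 bits/symbol
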